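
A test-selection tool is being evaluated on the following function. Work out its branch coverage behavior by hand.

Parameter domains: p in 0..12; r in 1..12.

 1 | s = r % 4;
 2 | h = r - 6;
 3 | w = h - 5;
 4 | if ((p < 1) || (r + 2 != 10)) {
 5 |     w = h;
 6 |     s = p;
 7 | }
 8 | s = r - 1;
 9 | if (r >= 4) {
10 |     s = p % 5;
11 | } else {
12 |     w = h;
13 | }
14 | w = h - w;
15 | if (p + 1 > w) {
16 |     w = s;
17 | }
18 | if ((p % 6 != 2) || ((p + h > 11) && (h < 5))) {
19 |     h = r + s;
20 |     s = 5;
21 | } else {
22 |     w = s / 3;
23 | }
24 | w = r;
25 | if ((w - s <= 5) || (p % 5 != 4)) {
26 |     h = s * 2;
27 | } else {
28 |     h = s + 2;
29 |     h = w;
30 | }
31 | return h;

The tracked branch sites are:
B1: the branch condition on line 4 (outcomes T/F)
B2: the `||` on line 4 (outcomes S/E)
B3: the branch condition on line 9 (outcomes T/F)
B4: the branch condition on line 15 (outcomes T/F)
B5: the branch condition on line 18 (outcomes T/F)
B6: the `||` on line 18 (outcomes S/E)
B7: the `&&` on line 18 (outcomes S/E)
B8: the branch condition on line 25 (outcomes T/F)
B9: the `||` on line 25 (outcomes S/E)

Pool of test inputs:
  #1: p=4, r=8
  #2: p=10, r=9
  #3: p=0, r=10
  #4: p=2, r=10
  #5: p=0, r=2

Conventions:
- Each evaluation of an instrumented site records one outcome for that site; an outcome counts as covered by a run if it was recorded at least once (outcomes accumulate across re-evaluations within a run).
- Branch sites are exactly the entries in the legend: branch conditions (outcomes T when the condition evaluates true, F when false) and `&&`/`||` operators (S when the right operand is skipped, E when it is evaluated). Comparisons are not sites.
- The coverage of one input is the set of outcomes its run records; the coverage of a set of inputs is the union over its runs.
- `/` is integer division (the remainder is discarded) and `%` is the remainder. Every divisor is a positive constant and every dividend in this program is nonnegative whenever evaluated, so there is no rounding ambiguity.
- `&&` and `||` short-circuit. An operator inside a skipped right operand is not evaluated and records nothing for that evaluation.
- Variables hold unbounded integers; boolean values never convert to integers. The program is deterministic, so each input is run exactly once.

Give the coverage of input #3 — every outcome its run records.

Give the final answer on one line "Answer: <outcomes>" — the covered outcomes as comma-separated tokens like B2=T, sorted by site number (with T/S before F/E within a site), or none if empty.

Tracing the run of input #3 (p=0, r=10):
  B2->S, B1->T, B3->T, B4->T, B6->S, B5->T, B9->S, B8->T
deduplicating events, the covered set is: B1=T, B2=S, B3=T, B4=T, B5=T, B6=S, B8=T, B9=S

Answer: B1=T, B2=S, B3=T, B4=T, B5=T, B6=S, B8=T, B9=S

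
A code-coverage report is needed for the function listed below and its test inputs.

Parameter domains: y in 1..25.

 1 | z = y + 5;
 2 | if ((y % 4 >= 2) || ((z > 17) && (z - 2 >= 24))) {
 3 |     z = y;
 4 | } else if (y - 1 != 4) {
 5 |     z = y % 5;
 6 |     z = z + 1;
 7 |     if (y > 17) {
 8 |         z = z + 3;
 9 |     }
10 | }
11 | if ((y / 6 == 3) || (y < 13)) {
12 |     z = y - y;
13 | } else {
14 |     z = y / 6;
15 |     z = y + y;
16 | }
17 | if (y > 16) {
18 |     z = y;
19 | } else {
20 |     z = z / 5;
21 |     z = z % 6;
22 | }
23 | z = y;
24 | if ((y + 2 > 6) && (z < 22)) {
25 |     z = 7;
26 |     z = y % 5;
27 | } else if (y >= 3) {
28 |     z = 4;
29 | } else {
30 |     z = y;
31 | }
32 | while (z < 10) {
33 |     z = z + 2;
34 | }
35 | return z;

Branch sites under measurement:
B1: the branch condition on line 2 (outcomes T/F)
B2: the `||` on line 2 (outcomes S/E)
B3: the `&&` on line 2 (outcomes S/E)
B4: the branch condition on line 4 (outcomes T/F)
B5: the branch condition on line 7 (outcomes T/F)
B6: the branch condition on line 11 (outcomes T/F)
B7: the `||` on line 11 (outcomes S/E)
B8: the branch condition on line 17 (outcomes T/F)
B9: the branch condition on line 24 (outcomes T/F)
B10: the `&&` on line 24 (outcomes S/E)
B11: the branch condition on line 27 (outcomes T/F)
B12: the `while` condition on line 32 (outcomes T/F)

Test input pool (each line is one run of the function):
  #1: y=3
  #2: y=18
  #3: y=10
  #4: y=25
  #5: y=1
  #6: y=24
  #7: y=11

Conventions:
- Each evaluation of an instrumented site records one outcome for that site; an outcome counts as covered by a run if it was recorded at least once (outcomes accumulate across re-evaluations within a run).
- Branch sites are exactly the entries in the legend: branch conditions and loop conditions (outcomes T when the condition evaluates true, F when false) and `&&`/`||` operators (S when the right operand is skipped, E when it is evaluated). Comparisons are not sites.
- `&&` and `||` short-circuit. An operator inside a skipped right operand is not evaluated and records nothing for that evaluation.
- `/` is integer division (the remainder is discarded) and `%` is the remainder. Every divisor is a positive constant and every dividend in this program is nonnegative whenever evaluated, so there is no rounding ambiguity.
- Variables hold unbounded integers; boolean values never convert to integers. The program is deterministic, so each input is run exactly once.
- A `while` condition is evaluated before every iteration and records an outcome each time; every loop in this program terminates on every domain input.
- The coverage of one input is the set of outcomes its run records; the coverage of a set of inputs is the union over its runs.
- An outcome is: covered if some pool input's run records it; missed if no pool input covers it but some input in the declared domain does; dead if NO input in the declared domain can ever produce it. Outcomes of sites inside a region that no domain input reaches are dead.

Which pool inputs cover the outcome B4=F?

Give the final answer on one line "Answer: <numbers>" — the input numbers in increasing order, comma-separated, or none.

input #1 (y=3): does not produce B4=F
input #2 (y=18): does not produce B4=F
input #3 (y=10): does not produce B4=F
input #4 (y=25): does not produce B4=F
input #5 (y=1): does not produce B4=F
input #6 (y=24): does not produce B4=F
input #7 (y=11): does not produce B4=F

Answer: none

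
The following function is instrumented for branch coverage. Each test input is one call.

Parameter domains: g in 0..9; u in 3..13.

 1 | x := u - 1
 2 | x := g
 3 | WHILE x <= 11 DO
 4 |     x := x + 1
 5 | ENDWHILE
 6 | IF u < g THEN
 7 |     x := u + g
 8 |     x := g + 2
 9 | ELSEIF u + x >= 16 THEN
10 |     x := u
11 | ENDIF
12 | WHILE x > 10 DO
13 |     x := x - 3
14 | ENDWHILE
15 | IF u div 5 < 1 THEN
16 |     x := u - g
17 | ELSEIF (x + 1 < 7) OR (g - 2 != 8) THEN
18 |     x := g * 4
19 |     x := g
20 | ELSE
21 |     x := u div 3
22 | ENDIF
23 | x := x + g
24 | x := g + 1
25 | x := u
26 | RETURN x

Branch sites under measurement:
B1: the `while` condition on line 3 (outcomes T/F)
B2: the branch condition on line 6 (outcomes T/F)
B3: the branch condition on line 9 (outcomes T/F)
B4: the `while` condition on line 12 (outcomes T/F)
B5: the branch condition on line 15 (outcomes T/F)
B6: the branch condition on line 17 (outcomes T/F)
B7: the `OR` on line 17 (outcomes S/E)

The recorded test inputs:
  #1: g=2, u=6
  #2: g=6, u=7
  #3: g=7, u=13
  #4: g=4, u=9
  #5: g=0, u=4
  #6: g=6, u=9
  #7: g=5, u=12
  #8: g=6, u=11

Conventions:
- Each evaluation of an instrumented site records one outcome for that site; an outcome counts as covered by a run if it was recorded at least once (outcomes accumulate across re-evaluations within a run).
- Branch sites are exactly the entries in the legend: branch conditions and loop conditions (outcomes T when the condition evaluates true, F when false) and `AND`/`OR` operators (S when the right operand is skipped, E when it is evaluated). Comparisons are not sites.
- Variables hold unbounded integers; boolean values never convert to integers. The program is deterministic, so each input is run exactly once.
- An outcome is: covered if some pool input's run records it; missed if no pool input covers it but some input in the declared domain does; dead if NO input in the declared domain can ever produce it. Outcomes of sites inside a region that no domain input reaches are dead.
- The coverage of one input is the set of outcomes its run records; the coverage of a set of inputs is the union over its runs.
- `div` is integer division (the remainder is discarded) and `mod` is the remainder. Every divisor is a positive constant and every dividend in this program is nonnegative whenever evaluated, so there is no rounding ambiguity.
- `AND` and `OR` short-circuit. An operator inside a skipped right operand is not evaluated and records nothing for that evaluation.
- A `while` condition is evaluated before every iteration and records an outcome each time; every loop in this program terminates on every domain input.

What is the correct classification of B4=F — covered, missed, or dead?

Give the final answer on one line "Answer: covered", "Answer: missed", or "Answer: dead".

B4=F is recorded by pool input(s) 1, 2, 3, 4, 5, 6, 7, 8 -> covered

Answer: covered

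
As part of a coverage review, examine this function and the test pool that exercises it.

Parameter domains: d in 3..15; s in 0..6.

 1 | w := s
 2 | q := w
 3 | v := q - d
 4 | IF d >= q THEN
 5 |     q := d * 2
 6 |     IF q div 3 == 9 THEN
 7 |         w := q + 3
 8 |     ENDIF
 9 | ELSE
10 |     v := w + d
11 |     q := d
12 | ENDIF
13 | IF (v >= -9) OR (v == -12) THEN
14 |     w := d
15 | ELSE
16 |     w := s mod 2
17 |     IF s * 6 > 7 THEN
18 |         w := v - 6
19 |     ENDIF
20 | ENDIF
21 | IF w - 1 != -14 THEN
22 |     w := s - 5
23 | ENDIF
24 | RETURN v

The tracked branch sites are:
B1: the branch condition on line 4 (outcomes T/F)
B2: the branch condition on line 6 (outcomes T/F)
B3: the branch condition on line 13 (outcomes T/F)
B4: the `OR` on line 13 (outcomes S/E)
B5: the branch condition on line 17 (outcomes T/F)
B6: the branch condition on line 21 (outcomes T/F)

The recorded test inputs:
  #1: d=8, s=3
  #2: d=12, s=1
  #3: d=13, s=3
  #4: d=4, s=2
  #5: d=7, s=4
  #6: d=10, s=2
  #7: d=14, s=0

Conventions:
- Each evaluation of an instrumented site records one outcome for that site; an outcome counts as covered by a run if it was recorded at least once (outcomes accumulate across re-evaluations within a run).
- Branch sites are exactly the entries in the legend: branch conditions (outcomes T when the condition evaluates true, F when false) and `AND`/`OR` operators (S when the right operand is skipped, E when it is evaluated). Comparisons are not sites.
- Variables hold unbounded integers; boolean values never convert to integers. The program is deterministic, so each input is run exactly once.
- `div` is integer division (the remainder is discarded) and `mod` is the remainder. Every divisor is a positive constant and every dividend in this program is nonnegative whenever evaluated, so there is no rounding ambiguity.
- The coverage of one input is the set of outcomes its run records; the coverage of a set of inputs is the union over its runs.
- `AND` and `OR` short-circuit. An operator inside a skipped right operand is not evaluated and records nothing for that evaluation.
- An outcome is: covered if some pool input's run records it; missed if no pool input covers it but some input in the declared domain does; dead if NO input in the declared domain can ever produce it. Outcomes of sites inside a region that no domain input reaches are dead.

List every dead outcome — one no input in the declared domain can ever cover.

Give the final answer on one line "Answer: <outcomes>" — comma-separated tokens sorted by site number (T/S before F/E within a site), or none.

running all 91 domain inputs and tallying outcomes:
  B6=F: zero occurrences over every domain input -> dead
  reachable outcomes have witnesses, e.g. B1=T (e.g. d=3, s=0), B1=F (e.g. d=3, s=4), B2=T (e.g. d=14, s=0), B2=F (e.g. d=3, s=0)

Answer: B6=F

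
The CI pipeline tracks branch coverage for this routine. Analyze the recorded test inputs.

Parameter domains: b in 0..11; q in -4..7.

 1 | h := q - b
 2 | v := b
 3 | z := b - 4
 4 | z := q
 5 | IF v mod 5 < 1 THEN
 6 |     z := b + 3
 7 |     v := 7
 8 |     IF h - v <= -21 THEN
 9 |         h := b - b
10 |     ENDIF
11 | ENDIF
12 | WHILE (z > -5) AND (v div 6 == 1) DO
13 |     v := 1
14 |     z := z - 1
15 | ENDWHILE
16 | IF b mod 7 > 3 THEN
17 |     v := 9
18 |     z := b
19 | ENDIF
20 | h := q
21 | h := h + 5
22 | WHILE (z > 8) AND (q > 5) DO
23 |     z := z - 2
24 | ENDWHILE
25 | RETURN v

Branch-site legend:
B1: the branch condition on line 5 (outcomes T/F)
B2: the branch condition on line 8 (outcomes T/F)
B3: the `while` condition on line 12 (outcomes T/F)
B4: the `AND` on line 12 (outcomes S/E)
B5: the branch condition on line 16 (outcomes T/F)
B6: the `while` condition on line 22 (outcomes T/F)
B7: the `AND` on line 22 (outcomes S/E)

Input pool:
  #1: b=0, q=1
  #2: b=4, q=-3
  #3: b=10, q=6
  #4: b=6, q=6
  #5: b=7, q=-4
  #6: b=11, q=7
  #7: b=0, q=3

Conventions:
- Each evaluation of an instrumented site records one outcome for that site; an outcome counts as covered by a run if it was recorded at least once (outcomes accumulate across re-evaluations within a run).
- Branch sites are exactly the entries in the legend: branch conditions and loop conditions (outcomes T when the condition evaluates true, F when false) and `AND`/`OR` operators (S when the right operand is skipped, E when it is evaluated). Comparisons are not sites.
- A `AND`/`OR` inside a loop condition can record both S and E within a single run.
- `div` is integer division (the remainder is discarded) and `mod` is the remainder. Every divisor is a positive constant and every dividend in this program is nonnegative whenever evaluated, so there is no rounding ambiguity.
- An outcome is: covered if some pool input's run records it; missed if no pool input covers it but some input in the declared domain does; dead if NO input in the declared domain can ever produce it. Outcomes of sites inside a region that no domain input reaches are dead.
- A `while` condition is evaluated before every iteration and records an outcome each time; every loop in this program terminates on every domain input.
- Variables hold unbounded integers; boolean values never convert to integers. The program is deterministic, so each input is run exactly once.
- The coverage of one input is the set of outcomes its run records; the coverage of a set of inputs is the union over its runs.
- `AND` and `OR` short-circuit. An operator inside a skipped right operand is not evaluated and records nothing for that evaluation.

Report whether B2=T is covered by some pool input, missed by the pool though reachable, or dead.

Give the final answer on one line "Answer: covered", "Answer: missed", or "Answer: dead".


no pool input records B2=T
but domain input (b=10, q=-4) does record it -> reachable, so missed
Answer: missed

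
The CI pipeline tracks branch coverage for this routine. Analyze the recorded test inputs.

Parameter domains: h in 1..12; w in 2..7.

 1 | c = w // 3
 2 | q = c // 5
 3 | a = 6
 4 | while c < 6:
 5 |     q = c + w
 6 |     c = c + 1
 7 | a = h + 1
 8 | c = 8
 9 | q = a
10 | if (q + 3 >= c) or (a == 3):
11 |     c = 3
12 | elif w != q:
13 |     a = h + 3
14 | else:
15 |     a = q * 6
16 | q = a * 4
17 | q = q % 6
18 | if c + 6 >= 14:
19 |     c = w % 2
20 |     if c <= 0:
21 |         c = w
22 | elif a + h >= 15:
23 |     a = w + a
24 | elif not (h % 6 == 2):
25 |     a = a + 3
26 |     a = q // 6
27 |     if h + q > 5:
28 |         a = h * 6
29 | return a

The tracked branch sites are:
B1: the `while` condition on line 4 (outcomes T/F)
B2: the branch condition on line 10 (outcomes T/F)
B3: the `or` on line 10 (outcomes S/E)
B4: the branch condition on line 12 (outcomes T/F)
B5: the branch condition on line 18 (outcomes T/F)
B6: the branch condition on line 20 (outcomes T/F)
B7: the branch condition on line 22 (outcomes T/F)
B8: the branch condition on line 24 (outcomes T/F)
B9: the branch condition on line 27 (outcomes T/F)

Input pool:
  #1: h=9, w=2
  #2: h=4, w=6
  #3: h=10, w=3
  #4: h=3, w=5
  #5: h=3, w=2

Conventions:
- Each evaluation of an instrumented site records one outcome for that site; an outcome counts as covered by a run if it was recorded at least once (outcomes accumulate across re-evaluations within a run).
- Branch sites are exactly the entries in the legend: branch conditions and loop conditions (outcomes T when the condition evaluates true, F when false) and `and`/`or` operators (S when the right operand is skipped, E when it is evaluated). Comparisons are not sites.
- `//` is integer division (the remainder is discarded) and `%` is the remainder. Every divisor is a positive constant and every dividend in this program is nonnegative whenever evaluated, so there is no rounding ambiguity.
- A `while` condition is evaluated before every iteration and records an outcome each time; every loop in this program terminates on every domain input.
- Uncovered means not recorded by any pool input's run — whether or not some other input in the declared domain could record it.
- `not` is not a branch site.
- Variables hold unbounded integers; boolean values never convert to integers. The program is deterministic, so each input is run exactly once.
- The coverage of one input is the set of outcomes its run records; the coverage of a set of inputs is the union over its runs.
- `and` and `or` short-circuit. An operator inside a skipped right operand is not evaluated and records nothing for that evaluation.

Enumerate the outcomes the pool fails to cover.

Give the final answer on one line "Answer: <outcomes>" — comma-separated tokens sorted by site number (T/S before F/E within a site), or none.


test 1 (h=9, w=2) hits B1=T, B1=F, B2=T, B3=S, B5=F, B7=T
test 2 (h=4, w=6) hits B1=T, B1=F, B2=T, B3=S, B5=F, B7=F, B8=T, B9=T
test 3 (h=10, w=3) hits B1=T, B1=F, B2=T, B3=S, B5=F, B7=T
test 4 (h=3, w=5) hits B1=T, B1=F, B2=F, B3=E, B4=T, B5=T, B6=F
test 5 (h=3, w=2) hits B1=T, B1=F, B2=F, B3=E, B4=T, B5=T, B6=T
union over the pool: B1=T, B1=F, B2=T, B2=F, B3=S, B3=E, B4=T, B5=T, B5=F, B6=T, B6=F, B7=T, B7=F, B8=T, B9=T
uncovered (3 of 18): B4=F, B8=F, B9=F
Answer: B4=F, B8=F, B9=F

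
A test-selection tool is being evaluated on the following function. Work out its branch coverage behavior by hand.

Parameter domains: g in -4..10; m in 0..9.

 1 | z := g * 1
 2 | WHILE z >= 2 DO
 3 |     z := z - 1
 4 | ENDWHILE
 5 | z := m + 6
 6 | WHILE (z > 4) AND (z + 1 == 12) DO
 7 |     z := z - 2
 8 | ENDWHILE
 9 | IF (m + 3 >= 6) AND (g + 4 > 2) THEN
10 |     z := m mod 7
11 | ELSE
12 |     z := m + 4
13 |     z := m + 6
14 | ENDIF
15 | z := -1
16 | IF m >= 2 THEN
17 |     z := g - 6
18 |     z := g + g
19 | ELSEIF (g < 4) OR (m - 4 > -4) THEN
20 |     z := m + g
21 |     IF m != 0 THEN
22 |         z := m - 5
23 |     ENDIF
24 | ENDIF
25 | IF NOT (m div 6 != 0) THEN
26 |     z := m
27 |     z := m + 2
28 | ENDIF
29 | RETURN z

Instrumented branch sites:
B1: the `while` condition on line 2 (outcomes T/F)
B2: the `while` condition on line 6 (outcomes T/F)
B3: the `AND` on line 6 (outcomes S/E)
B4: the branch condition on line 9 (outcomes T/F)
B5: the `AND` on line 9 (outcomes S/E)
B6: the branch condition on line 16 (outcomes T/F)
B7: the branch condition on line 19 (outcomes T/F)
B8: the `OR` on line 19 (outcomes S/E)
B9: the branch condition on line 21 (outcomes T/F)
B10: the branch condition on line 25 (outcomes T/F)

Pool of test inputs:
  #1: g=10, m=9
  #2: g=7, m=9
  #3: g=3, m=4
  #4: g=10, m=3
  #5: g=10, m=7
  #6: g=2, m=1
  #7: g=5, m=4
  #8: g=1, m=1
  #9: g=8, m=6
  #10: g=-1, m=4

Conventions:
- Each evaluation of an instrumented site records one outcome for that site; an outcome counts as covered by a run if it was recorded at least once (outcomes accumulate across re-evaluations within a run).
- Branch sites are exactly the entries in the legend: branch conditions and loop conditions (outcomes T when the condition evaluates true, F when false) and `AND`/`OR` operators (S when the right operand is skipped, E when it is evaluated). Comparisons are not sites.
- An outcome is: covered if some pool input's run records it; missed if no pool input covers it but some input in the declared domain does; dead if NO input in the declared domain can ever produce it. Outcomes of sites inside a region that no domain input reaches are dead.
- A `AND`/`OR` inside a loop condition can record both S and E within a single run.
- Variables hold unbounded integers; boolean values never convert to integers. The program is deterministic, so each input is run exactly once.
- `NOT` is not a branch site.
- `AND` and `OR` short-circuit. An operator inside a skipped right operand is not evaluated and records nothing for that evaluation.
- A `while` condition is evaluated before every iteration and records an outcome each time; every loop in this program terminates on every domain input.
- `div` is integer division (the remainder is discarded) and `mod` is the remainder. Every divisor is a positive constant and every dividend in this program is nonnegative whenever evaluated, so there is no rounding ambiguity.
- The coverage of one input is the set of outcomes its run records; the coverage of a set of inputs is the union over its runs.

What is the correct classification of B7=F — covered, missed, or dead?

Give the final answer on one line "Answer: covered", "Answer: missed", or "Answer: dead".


no pool input records B7=F
but domain input (g=4, m=0) does record it -> reachable, so missed
Answer: missed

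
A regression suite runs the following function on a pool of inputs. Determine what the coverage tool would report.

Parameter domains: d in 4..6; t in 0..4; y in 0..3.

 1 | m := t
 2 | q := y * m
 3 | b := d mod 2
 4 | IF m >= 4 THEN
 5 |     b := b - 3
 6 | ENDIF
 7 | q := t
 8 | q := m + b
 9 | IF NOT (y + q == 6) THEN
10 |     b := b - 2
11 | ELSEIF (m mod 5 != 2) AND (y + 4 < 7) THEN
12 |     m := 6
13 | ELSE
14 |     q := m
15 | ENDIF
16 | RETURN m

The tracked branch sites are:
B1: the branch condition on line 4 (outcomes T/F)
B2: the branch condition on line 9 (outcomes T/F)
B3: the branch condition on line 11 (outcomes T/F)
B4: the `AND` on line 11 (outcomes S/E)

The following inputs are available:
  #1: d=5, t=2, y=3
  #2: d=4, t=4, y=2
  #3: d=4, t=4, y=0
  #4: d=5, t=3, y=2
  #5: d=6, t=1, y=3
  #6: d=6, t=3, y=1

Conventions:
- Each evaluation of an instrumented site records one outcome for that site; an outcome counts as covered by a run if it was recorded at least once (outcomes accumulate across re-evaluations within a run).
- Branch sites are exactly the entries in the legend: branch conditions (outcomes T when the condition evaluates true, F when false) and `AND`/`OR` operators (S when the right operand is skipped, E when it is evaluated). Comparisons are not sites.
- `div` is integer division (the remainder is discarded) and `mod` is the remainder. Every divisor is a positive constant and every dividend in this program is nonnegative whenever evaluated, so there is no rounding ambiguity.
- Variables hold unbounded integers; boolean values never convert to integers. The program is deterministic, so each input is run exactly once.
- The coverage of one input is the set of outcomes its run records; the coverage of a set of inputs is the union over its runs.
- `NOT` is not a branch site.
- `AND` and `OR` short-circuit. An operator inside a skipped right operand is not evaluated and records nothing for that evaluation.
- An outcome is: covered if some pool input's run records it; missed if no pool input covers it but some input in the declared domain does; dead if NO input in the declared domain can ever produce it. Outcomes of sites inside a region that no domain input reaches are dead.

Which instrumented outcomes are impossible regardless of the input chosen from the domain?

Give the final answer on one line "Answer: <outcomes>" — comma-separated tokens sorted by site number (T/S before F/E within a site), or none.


checking every outcome against all 60 domain inputs:
  reachable outcomes have witnesses, e.g. B1=T (e.g. d=4, t=4, y=0), B1=F (e.g. d=4, t=0, y=0), B2=T (e.g. d=4, t=0, y=0), B2=F (e.g. d=4, t=3, y=3)
Answer: none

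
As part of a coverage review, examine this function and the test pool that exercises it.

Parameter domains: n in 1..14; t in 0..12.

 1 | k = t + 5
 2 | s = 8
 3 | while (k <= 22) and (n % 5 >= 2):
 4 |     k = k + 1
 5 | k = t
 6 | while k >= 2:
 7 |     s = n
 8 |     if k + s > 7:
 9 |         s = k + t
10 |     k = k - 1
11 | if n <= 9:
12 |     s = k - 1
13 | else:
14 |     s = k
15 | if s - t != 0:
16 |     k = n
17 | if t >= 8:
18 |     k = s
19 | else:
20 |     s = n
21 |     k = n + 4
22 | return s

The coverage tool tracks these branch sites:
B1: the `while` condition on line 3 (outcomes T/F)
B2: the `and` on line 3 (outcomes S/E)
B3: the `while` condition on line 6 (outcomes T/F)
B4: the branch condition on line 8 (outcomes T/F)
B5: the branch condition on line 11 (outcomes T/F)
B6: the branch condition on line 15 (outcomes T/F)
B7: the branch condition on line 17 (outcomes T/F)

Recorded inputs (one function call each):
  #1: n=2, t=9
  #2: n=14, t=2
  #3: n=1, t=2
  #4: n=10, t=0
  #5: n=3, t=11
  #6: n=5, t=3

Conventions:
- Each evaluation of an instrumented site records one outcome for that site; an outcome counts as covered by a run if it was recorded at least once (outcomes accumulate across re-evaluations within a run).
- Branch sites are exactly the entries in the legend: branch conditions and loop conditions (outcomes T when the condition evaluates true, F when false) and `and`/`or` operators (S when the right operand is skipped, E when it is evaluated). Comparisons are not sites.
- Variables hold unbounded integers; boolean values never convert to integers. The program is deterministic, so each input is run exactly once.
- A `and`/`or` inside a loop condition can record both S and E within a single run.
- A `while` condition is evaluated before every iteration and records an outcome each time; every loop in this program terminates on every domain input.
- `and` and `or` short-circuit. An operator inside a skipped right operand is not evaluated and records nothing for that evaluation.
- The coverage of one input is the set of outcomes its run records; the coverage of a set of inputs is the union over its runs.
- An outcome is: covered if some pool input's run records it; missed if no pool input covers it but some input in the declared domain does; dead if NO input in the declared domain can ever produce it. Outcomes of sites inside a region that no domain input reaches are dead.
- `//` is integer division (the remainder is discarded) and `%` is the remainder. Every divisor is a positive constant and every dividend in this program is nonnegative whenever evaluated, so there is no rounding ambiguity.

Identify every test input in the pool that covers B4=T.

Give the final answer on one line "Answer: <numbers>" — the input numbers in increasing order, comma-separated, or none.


input #1 (n=2, t=9): produces B4=T
input #2 (n=14, t=2): produces B4=T
input #3 (n=1, t=2): does not produce B4=T
input #4 (n=10, t=0): does not produce B4=T
input #5 (n=3, t=11): produces B4=T
input #6 (n=5, t=3): produces B4=T
Answer: 1, 2, 5, 6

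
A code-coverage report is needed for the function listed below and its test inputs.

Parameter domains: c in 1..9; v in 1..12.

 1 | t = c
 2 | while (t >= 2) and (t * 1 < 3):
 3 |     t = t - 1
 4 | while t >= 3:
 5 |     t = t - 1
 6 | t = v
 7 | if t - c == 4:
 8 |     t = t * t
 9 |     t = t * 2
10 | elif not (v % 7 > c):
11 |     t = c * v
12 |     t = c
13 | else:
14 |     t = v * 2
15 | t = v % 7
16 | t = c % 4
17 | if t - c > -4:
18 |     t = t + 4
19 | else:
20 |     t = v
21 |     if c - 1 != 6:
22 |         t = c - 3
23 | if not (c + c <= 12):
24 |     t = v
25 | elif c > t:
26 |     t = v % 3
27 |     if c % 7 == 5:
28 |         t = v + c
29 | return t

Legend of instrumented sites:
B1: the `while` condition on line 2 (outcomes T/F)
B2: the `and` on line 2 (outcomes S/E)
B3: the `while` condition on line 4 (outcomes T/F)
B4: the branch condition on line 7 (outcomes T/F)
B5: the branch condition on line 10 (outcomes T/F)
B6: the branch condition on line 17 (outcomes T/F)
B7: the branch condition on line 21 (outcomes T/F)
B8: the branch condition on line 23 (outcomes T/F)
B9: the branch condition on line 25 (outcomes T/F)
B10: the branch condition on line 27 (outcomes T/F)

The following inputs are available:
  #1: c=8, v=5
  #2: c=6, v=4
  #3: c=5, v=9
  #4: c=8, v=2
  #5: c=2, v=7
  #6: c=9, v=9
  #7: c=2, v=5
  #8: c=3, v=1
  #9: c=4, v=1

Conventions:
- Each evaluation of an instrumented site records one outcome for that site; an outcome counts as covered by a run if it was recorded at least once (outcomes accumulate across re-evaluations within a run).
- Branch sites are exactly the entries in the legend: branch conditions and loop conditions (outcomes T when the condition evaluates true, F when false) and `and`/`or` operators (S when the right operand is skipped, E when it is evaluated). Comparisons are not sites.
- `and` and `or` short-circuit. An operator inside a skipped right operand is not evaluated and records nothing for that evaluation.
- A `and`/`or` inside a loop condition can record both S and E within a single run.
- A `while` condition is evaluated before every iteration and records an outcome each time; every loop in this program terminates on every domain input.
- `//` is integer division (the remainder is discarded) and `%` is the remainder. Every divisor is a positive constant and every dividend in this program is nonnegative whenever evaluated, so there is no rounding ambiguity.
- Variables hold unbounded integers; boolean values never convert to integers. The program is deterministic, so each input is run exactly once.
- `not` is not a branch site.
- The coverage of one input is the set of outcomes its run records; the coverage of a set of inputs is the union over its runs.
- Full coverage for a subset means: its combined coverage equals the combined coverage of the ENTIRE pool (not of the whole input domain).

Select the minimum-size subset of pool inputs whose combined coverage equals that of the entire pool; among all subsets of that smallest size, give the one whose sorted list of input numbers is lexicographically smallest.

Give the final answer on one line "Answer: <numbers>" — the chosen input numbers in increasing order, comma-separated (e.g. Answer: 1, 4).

#1 (c=8, v=5) -> B2->E, B1->F, B3->T, B3->T, B3->T, B3->T, B3->T, B3->T, B3->F, B4->F, B5->T, B6->F, B7->T, B8->T; covered: B1=F, B2=E, B3=T, B3=F, B4=F, B5=T, B6=F, B7=T, B8=T
#2 (c=6, v=4) -> B2->E, B1->F, B3->T, B3->T, B3->T, B3->T, B3->F, B4->F, B5->T, B6->F, B7->T, B8->F, B9->T, B10->F; covered: B1=F, B2=E, B3=T, B3=F, B4=F, B5=T, B6=F, B7=T, B8=F, B9=T, B10=F
#3 (c=5, v=9) -> B2->E, B1->F, B3->T, B3->T, B3->T, B3->F, B4->T, B6->F, B7->T, B8->F, B9->T, B10->T; covered: B1=F, B2=E, B3=T, B3=F, B4=T, B6=F, B7=T, B8=F, B9=T, B10=T
#4 (c=8, v=2) -> B2->E, B1->F, B3->T, B3->T, B3->T, B3->T, B3->T, B3->T, B3->F, B4->F, B5->T, B6->F, B7->T, B8->T; covered: B1=F, B2=E, B3=T, B3=F, B4=F, B5=T, B6=F, B7=T, B8=T
#5 (c=2, v=7) -> B2->E, B1->T, B2->S, B1->F, B3->F, B4->F, B5->T, B6->T, B8->F, B9->F; covered: B1=T, B1=F, B2=S, B2=E, B3=F, B4=F, B5=T, B6=T, B8=F, B9=F
#6 (c=9, v=9) -> B2->E, B1->F, B3->T, B3->T, B3->T, B3->T, B3->T, B3->T, B3->T, B3->F, B4->F, B5->T, B6->F, B7->T, ...; covered: B1=F, B2=E, B3=T, B3=F, B4=F, B5=T, B6=F, B7=T, B8=T
#7 (c=2, v=5) -> B2->E, B1->T, B2->S, B1->F, B3->F, B4->F, B5->F, B6->T, B8->F, B9->F; covered: B1=T, B1=F, B2=S, B2=E, B3=F, B4=F, B5=F, B6=T, B8=F, B9=F
#8 (c=3, v=1) -> B2->E, B1->F, B3->T, B3->F, B4->F, B5->T, B6->T, B8->F, B9->F; covered: B1=F, B2=E, B3=T, B3=F, B4=F, B5=T, B6=T, B8=F, B9=F
#9 (c=4, v=1) -> B2->E, B1->F, B3->T, B3->T, B3->F, B4->F, B5->T, B6->F, B7->T, B8->F, B9->T, B10->F; covered: B1=F, B2=E, B3=T, B3=F, B4=F, B5=T, B6=F, B7=T, B8=F, B9=T, B10=F
union over all inputs: B1=T, B1=F, B2=S, B2=E, B3=T, B3=F, B4=T, B4=F, B5=T, B5=F, B6=T, B6=F, B7=T, B8=T, B8=F, B9=T, B9=F, B10=T, B10=F (19 outcomes)
size 1 is not enough: best union over all size-1 subsets is 11/19
size 2 is not enough: best union over all size-2 subsets is 16/19
size 3 is not enough: best union over all size-3 subsets is 18/19
size 4: inputs {1, 2, 3, 7} cover all 19 outcomes, and no lexicographically smaller subset of this size does

Answer: 1, 2, 3, 7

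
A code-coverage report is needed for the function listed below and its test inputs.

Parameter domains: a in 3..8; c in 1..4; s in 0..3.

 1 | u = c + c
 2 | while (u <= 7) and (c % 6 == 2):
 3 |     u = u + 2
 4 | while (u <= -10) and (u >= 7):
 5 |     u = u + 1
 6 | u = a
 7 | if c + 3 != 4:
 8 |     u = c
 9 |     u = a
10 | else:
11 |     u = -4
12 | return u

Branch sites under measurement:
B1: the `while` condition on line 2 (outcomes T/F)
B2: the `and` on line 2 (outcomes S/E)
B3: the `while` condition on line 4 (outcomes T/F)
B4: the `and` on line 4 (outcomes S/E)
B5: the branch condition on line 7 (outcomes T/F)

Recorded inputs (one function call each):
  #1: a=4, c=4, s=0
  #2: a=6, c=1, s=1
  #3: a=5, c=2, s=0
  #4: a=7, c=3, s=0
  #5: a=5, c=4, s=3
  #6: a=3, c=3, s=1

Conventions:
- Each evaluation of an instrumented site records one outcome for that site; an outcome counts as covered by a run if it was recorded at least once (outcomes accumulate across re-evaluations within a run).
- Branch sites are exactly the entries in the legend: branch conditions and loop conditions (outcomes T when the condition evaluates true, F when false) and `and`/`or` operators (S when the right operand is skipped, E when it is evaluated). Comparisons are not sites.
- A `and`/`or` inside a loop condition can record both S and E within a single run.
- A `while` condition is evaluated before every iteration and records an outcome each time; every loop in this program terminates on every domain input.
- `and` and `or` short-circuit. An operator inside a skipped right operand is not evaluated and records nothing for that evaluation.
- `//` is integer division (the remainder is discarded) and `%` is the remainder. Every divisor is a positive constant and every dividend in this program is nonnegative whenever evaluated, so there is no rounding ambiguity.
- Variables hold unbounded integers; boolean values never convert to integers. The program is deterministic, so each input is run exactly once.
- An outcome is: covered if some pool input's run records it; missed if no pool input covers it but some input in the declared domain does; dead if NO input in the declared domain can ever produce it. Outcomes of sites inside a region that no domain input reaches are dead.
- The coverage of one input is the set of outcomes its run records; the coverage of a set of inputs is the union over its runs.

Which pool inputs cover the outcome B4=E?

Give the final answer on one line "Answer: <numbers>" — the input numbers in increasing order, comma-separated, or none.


input #1 (a=4, c=4, s=0): does not record B4=E
input #2 (a=6, c=1, s=1): does not record B4=E
input #3 (a=5, c=2, s=0): does not record B4=E
input #4 (a=7, c=3, s=0): does not record B4=E
input #5 (a=5, c=4, s=3): does not record B4=E
input #6 (a=3, c=3, s=1): does not record B4=E
Answer: none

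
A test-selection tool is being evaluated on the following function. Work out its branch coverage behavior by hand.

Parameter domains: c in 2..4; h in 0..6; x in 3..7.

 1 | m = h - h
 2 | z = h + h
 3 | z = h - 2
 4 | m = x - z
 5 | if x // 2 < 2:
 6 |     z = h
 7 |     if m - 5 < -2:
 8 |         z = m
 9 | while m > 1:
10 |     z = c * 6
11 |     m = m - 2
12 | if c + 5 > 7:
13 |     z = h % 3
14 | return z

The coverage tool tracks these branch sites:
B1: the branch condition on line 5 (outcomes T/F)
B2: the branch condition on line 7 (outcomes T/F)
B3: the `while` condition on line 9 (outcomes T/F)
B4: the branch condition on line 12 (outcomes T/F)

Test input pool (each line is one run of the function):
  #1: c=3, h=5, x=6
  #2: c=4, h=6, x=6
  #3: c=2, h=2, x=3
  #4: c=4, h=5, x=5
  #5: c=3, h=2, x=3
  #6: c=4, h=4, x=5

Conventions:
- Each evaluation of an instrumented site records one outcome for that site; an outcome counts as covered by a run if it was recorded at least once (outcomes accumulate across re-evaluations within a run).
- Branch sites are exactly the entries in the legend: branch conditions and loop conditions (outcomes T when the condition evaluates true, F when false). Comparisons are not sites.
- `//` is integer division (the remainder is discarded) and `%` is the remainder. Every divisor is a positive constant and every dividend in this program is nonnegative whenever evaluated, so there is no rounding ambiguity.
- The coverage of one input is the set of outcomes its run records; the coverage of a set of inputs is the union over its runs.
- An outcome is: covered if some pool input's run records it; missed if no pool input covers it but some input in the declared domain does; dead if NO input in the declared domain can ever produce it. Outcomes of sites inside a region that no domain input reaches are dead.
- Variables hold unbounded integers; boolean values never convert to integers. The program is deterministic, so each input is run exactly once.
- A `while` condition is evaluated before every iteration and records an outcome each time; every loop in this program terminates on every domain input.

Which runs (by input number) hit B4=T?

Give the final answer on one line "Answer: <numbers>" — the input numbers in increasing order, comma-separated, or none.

input #1 (c=3, h=5, x=6): produces B4=T
input #2 (c=4, h=6, x=6): produces B4=T
input #3 (c=2, h=2, x=3): does not produce B4=T
input #4 (c=4, h=5, x=5): produces B4=T
input #5 (c=3, h=2, x=3): produces B4=T
input #6 (c=4, h=4, x=5): produces B4=T

Answer: 1, 2, 4, 5, 6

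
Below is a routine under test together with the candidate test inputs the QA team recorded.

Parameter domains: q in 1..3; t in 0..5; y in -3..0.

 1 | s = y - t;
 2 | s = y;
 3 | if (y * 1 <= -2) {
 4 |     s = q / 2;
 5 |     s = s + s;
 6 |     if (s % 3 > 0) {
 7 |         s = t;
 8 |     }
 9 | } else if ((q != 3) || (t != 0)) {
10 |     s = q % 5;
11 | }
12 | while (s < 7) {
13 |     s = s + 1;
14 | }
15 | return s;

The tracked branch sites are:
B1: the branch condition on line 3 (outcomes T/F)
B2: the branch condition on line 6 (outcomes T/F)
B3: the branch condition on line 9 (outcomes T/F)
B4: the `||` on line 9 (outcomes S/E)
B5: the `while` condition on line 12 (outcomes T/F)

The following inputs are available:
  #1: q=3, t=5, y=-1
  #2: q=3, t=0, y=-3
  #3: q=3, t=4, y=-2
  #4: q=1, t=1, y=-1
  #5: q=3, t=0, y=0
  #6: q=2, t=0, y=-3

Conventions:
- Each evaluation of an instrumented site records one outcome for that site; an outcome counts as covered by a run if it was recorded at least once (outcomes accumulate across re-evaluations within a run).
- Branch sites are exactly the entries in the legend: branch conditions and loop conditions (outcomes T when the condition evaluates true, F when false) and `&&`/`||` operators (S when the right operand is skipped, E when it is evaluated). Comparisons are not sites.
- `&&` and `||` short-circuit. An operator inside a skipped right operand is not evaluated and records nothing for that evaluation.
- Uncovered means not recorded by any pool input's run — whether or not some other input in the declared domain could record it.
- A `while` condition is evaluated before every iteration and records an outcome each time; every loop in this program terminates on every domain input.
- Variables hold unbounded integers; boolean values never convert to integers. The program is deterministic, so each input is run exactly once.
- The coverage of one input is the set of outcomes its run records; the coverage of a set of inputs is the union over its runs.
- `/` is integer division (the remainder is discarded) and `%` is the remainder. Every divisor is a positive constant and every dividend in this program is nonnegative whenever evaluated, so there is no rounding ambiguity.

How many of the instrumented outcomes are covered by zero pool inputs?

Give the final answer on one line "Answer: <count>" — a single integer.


input #1, q=3, t=5, y=-1: outcomes B1=F, B3=T, B4=E, B5=T, B5=F
input #2, q=3, t=0, y=-3: outcomes B1=T, B2=T, B5=T, B5=F
input #3, q=3, t=4, y=-2: outcomes B1=T, B2=T, B5=T, B5=F
input #4, q=1, t=1, y=-1: outcomes B1=F, B3=T, B4=S, B5=T, B5=F
input #5, q=3, t=0, y=0: outcomes B1=F, B3=F, B4=E, B5=T, B5=F
input #6, q=2, t=0, y=-3: outcomes B1=T, B2=T, B5=T, B5=F
union over the pool: B1=T, B1=F, B2=T, B3=T, B3=F, B4=S, B4=E, B5=T, B5=F
uncovered (1 of 10): B2=F
Answer: 1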